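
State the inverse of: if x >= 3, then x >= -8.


The inverse of (P → Q) is (¬P → ¬Q). It is equivalent to the converse, not to the original.
Here P = 'x >= 3' and Q = 'x >= -8'.

If not (x >= 3), then not (x >= -8).


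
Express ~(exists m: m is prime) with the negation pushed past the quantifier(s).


¬(forall x: φ) = exists x: ¬φ, and ¬(exists x: φ) = forall x: ¬φ.
Apply to the existential statement.

forall m: ~(m is prime)


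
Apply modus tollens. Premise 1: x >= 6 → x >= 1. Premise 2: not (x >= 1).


Modus tollens: from (P → Q) and ¬Q, infer ¬P.
Q = 'x >= 1' is denied; since P → Q, P must also fail.

Not (x >= 6).


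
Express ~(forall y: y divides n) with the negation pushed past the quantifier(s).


¬(forall x: φ) = exists x: ¬φ, and ¬(exists x: φ) = forall x: ¬φ.
Apply to the universal statement.

exists y: ~(y divides n)


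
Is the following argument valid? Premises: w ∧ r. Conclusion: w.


This matches the form of conjunction elimination: the conclusion follows in every model of the premises.

Valid.


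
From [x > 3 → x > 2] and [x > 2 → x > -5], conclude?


Hypothetical syllogism: from (P → Q) and (Q → R), infer (P → R).
Chain the two implications through the shared middle term 'x > 2'.

x > 3 → x > -5


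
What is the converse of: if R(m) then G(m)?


The converse of (P → Q) is (Q → P). It is not in general equivalent to the original.
Here P = 'R(m)' and Q = 'G(m)'.

If G(m), then R(m).


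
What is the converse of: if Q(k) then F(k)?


The converse of (P → Q) is (Q → P). It is not in general equivalent to the original.
Here P = 'Q(k)' and Q = 'F(k)'.

If F(k), then Q(k).


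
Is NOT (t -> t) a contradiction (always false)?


Truth table over {t}:
t | φ
-----
F | F
T | F
Every row is false.

Yes, it is a contradiction.


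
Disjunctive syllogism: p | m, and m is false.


Disjunctive syllogism: from (P ∨ Q) and ¬P, infer Q.
One disjunct, 'm', is ruled out; the other must hold.

p


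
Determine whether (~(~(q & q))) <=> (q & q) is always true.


Build the truth table over {q}:
q | φ
-----
False | True
True | True
Every row evaluates to true.

Yes, it is a tautology.


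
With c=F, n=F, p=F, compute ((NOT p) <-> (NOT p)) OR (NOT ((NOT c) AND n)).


Substitute c=F, n=F, p=F:
NOT p = T
NOT p = T
(NOT p) <-> (NOT p) = T <-> T = T
NOT c = T
(NOT c) AND n = T AND F = F
NOT ((NOT c) AND n) = T
((NOT p) <-> (NOT p)) OR (NOT ((NOT c) AND n)) = T OR T = T

T


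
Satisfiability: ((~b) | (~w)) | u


Search for a satisfying assignment over {b, u, w}.
Try b=False, u=False, w=False: the formula evaluates to True.
A satisfying assignment exists.

Satisfiable.


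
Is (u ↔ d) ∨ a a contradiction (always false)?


Truth table over {a, d, u}:
a | d | u | φ
-------------
F | F | F | T
T | F | F | T
F | T | F | F
T | T | F | T
F | F | T | F
T | F | T | T
F | T | T | T
T | T | T | T
Satisfying assignment at row 1: a=F, d=F, u=F gives T.

No, it is not a contradiction.


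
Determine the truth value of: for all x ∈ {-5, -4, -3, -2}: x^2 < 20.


Evaluate the predicate on each element: -5:F, -4:T, -3:T, -2:T.
Counterexample x = -5 fails the predicate.

F


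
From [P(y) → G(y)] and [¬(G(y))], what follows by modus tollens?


Modus tollens: from (P → Q) and ¬Q, infer ¬P.
Q = 'G(y)' is denied; since P → Q, P must also fail.

Not (P(y)).


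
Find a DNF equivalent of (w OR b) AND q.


Step 1: Distribute ∧ over ∨: (w ∨ b) ∧ q = (w ∧ q) ∨ (b ∧ q).

(w AND q) OR (b AND q)


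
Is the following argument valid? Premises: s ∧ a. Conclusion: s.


This matches the form of conjunction elimination: the conclusion follows in every model of the premises.

Valid.


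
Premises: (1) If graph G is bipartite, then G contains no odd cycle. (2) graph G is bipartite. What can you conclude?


Modus ponens: from (P → Q) and P, infer Q.
P = 'graph G is bipartite' is asserted, and P → Q holds, so Q follows.

G contains no odd cycle.


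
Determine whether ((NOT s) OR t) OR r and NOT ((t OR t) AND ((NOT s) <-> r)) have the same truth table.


Compare truth tables:
r | s | t | φ | ψ
-----------------
F | F | F | T | T
T | F | F | T | T
F | T | F | F | T
T | T | F | T | T
F | F | T | T | T
T | F | T | T | F
F | T | T | T | F
T | T | T | T | T
They differ at row 3 (r=F, s=T, t=F): φ=F but ψ=T.

No, they are not logically equivalent.


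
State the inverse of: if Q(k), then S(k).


The inverse of (P → Q) is (¬P → ¬Q). It is equivalent to the converse, not to the original.
Here P = 'Q(k)' and Q = 'S(k)'.

If not (Q(k)), then not (S(k)).


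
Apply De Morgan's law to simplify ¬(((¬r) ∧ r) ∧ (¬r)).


De Morgan: the negation of a conjunction is the disjunction of the negations.
Distribute ¬ across ∧, flipping it to ∨, and negate each literal.

(r ∨ (¬r)) ∨ r


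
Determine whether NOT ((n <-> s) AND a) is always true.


Build the truth table over {a, n, s}:
a | n | s | φ
-------------
F | F | F | T
T | F | F | F
F | T | F | T
T | T | F | T
F | F | T | T
T | F | T | T
F | T | T | T
T | T | T | F
Counterexample at row 2: with a=T, n=F, s=F, the formula is F.

No, it is not a tautology.


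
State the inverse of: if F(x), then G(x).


The inverse of (P → Q) is (¬P → ¬Q). It is equivalent to the converse, not to the original.
Here P = 'F(x)' and Q = 'G(x)'.

If not (F(x)), then not (G(x)).


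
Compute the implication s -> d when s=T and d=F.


Implication is false only when antecedent is true and consequent is false.
Substitute: s=T, d=F.
T -> F evaluates to F.

F


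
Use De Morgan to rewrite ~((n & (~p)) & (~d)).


De Morgan: the negation of a conjunction is the disjunction of the negations.
Distribute ~ across &, flipping it to |, and negate each literal.

((~n) | p) | d


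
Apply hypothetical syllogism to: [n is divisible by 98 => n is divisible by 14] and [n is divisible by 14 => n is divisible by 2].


Hypothetical syllogism: from (P → Q) and (Q → R), infer (P → R).
Chain the two implications through the shared middle term 'n is divisible by 14'.

n is divisible by 98 => n is divisible by 2


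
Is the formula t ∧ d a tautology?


Build the truth table over {d, t}:
d | t | φ
---------
F | F | F
T | F | F
F | T | F
T | T | T
Counterexample at row 1: with d=F, t=F, the formula is F.

No, it is not a tautology.


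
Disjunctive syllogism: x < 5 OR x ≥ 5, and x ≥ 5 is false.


Disjunctive syllogism: from (P ∨ Q) and ¬P, infer Q.
One disjunct, 'x ≥ 5', is ruled out; the other must hold.

x < 5


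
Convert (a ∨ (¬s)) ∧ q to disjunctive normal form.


Step 1: Distribute ∧ over ∨: (a ∨ (¬s)) ∧ q = (a ∧ q) ∨ ((¬s) ∧ q).

(a ∧ q) ∨ ((¬s) ∧ q)


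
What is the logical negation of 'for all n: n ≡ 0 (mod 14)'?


¬(for all x: φ) = there exists x: ¬φ, and ¬(there exists x: φ) = for all x: ¬φ.
Apply to the universal statement.

there exists n: NOT(n ≡ 0 (mod 14))


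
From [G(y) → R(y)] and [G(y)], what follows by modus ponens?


Modus ponens: from (P → Q) and P, infer Q.
P = 'G(y)' is asserted, and P → Q holds, so Q follows.

R(y).


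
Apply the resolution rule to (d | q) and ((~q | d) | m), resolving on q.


The clauses contain complementary literals q and ~q.
Resolution eliminates this pair and disjoins the remaining literals (merging duplicates).

(d | m)


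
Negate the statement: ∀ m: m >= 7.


¬(∀ x: φ) = ∃ x: ¬φ, and ¬(∃ x: φ) = ∀ x: ¬φ.
Apply to the universal statement.

∃ m: ¬(m >= 7)


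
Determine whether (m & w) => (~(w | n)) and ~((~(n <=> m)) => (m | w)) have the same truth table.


Compare truth tables:
m | n | w | φ | ψ
-----------------
False | False | False | True | False
True | False | False | True | False
False | True | False | True | True
True | True | False | True | False
False | False | True | True | False
True | False | True | False | False
False | True | True | True | False
True | True | True | False | False
They differ at row 1 (m=False, n=False, w=False): φ=True but ψ=False.

No, they are not logically equivalent.


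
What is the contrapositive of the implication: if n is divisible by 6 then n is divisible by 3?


The contrapositive of (P → Q) is (¬Q → ¬P); it is logically equivalent to the original.
Here P = 'n is divisible by 6' and Q = 'n is divisible by 3'.

If not (n is divisible by 3), then not (n is divisible by 6).


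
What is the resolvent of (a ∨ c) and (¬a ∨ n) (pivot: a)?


The clauses contain complementary literals a and ¬a.
Resolution eliminates this pair and disjoins the remaining literals (merging duplicates).

(c ∨ n)


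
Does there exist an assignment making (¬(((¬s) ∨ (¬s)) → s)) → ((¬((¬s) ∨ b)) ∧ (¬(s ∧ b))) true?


Search for a satisfying assignment over {b, s}.
Try b=F, s=T: the formula evaluates to T.
A satisfying assignment exists.

Satisfiable.


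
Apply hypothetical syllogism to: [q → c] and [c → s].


Hypothetical syllogism: from (P → Q) and (Q → R), infer (P → R).
Chain the two implications through the shared middle term 'c'.

q → s


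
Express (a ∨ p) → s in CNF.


Step 1: Rewrite as ¬(a ∨ p) ∨ s = (¬a ∧ ¬p) ∨ s.
Step 2: Distribute ∨ over ∧.

((¬a) ∨ s) ∧ ((¬p) ∨ s)


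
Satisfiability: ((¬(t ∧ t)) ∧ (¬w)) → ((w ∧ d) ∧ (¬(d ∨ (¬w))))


Search for a satisfying assignment over {d, t, w}.
Try d=F, t=T, w=F: the formula evaluates to T.
A satisfying assignment exists.

Satisfiable.


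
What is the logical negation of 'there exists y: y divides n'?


¬(for all x: φ) = there exists x: ¬φ, and ¬(there exists x: φ) = for all x: ¬φ.
Apply to the existential statement.

for all y: NOT(y divides n)


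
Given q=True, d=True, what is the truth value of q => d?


Implication is false only when antecedent is true and consequent is false.
Substitute: q=True, d=True.
True => True evaluates to True.

True


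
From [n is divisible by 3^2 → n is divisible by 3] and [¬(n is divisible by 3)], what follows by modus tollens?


Modus tollens: from (P → Q) and ¬Q, infer ¬P.
Q = 'n is divisible by 3' is denied; since P → Q, P must also fail.

Not (n is divisible by 3^2).


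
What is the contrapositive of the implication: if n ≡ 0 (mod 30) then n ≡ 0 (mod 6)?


The contrapositive of (P → Q) is (¬Q → ¬P); it is logically equivalent to the original.
Here P = 'n ≡ 0 (mod 30)' and Q = 'n ≡ 0 (mod 6)'.

If not (n ≡ 0 (mod 6)), then not (n ≡ 0 (mod 30)).


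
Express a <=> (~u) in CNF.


Step 1: Rewrite a ↔ (¬u) as (a → (¬u)) ∧ ((¬u) → a).
Step 2: Rewrite each implication as a disjunction.
Step 3: Eliminate any double negations (¬¬X = X).

((~a) | (~u)) & (u | a)


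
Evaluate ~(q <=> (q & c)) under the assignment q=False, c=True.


Substitute q=False, c=True:
q & c = False & True = False
q <=> (q & c) = False <=> False = True
~(q <=> (q & c)) = False

False


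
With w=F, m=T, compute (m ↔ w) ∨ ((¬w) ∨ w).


Substitute w=F, m=T:
m ↔ w = T ↔ F = F
¬w = T
(¬w) ∨ w = T ∨ F = T
(m ↔ w) ∨ ((¬w) ∨ w) = F ∨ T = T

T


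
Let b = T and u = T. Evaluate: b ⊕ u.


Exclusive or is true when exactly one operand is true.
Substitute: b=T, u=T.
T ⊕ T evaluates to F.

F


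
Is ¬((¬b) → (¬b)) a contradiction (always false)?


Truth table over {b}:
b | φ
-----
F | F
T | F
Every row is false.

Yes, it is a contradiction.


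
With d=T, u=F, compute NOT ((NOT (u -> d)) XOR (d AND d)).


Substitute d=T, u=F:
u -> d = F -> T = T
NOT (u -> d) = F
d AND d = T AND T = T
(NOT (u -> d)) XOR (d AND d) = F XOR T = T
NOT ((NOT (u -> d)) XOR (d AND d)) = F

F


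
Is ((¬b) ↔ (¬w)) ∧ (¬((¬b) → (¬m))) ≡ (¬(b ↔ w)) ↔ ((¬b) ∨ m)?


Compare truth tables:
b | m | w | φ | ψ
-----------------
F | F | F | F | F
T | F | F | F | F
F | T | F | T | F
T | T | F | F | T
F | F | T | F | T
T | F | T | F | T
F | T | T | F | T
T | T | T | F | F
They differ at row 3 (b=F, m=T, w=F): φ=T but ψ=F.

No, they are not logically equivalent.


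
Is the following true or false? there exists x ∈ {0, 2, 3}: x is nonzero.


Evaluate the predicate on each element: 0:F, 2:T, 3:T.
Witness x = 2 satisfies the predicate.

T


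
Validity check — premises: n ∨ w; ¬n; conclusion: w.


This matches the form of disjunctive syllogism: the conclusion follows in every model of the premises.

Valid.


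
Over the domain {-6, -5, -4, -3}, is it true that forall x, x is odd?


Evaluate the predicate on each element: -6:False, -5:True, -4:False, -3:True.
Counterexample x = -6 fails the predicate.

False


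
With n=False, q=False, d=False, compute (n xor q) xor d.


Substitute n=False, q=False, d=False:
n xor q = False xor False = False
(n xor q) xor d = False xor False = False

False


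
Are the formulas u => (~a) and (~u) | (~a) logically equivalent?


Compare truth tables:
a | u | φ | ψ
-------------
False | False | True | True
True | False | True | True
False | True | True | True
True | True | False | False
The columns φ and ψ agree on every row.

Yes, they are logically equivalent.


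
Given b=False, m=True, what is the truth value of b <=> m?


Biconditional is true when both operands have the same truth value.
Substitute: b=False, m=True.
False <=> True evaluates to False.

False


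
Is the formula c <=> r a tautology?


Build the truth table over {c, r}:
c | r | φ
---------
False | False | True
True | False | False
False | True | False
True | True | True
Counterexample at row 2: with c=True, r=False, the formula is False.

No, it is not a tautology.


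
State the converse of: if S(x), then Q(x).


The converse of (P → Q) is (Q → P). It is not in general equivalent to the original.
Here P = 'S(x)' and Q = 'Q(x)'.

If Q(x), then S(x).


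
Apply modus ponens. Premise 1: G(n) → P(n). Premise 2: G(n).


Modus ponens: from (P → Q) and P, infer Q.
P = 'G(n)' is asserted, and P → Q holds, so Q follows.

P(n).


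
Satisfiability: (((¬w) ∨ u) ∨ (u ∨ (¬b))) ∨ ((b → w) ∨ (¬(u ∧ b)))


Search for a satisfying assignment over {b, u, w}.
Try b=F, u=F, w=F: the formula evaluates to T.
A satisfying assignment exists.

Satisfiable.


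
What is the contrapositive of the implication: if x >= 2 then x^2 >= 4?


The contrapositive of (P → Q) is (¬Q → ¬P); it is logically equivalent to the original.
Here P = 'x >= 2' and Q = 'x^2 >= 4'.

If not (x^2 >= 4), then not (x >= 2).


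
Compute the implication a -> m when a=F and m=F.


Implication is false only when antecedent is true and consequent is false.
Substitute: a=F, m=F.
F -> F evaluates to T.

T


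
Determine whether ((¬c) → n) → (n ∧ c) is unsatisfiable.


Truth table over {c, n}:
c | n | φ
---------
F | F | T
T | F | F
F | T | F
T | T | T
Satisfying assignment at row 1: c=F, n=F gives T.

No, it is not a contradiction.


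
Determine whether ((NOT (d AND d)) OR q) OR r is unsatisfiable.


Truth table over {d, q, r}:
d | q | r | φ
-------------
F | F | F | T
T | F | F | F
F | T | F | T
T | T | F | T
F | F | T | T
T | F | T | T
F | T | T | T
T | T | T | T
Satisfying assignment at row 1: d=F, q=F, r=F gives T.

No, it is not a contradiction.


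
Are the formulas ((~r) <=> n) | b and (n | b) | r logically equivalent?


Compare truth tables:
b | n | r | φ | ψ
-----------------
False | False | False | False | False
True | False | False | True | True
False | True | False | True | True
True | True | False | True | True
False | False | True | True | True
True | False | True | True | True
False | True | True | False | True
True | True | True | True | True
They differ at row 7 (b=False, n=True, r=True): φ=False but ψ=True.

No, they are not logically equivalent.


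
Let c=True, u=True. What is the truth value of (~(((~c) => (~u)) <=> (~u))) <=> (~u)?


Substitute c=True, u=True:
~c = False
~u = False
(~c) => (~u) = False => False = True
~u = False
((~c) => (~u)) <=> (~u) = True <=> False = False
~(((~c) => (~u)) <=> (~u)) = True
~u = False
(~(((~c) => (~u)) <=> (~u))) <=> (~u) = True <=> False = False

False


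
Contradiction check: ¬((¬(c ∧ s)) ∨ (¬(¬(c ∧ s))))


Truth table over {c, s}:
c | s | φ
---------
F | F | F
T | F | F
F | T | F
T | T | F
Every row is false.

Yes, it is a contradiction.


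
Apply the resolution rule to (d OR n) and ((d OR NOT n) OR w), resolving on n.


The clauses contain complementary literals n and NOTn.
Resolution eliminates this pair and disjoins the remaining literals (merging duplicates).

(d OR w)


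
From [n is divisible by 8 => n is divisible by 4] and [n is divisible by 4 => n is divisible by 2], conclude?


Hypothetical syllogism: from (P → Q) and (Q → R), infer (P → R).
Chain the two implications through the shared middle term 'n is divisible by 4'.

n is divisible by 8 => n is divisible by 2


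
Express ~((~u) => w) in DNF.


Step 1: Rewrite implication then negate: ¬(¬(¬u) ∨ w) = (¬u) ∧ ¬w.

(~u) & (~w)


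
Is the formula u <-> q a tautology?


Build the truth table over {q, u}:
q | u | φ
---------
F | F | T
T | F | F
F | T | F
T | T | T
Counterexample at row 2: with q=T, u=F, the formula is F.

No, it is not a tautology.


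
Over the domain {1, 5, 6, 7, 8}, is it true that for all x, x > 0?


Evaluate the predicate on each element: 1:T, 5:T, 6:T, 7:T, 8:T.
Every element satisfies the predicate.

T


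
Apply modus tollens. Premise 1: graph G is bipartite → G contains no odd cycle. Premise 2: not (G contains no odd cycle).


Modus tollens: from (P → Q) and ¬Q, infer ¬P.
Q = 'G contains no odd cycle' is denied; since P → Q, P must also fail.

Not (graph G is bipartite).


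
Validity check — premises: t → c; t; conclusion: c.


This matches the form of modus ponens: the conclusion follows in every model of the premises.

Valid.


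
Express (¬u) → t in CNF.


Step 1: Rewrite (¬u) → t as ¬(¬u) ∨ t.
Step 2: Eliminate any double negations (¬¬X = X).

u ∨ t


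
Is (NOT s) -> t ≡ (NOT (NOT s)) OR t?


Compare truth tables:
s | t | φ | ψ
-------------
F | F | F | F
T | F | T | T
F | T | T | T
T | T | T | T
The columns φ and ψ agree on every row.

Yes, they are logically equivalent.


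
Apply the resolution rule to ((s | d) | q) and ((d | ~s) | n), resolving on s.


The clauses contain complementary literals s and ~s.
Resolution eliminates this pair and disjoins the remaining literals (merging duplicates).

((d | q) | n)


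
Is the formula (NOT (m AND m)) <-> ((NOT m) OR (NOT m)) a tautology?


Build the truth table over {m}:
m | φ
-----
F | T
T | T
Every row evaluates to true.

Yes, it is a tautology.


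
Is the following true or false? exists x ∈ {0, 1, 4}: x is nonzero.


Evaluate the predicate on each element: 0:False, 1:True, 4:True.
Witness x = 1 satisfies the predicate.

True


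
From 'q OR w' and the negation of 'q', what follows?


Disjunctive syllogism: from (P ∨ Q) and ¬P, infer Q.
One disjunct, 'q', is ruled out; the other must hold.

w


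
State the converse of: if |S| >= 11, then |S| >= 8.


The converse of (P → Q) is (Q → P). It is not in general equivalent to the original.
Here P = '|S| >= 11' and Q = '|S| >= 8'.

If |S| >= 8, then |S| >= 11.


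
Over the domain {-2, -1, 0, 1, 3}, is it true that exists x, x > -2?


Evaluate the predicate on each element: -2:False, -1:True, 0:True, 1:True, 3:True.
Witness x = -1 satisfies the predicate.

True


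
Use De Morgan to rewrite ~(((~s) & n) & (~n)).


De Morgan: the negation of a conjunction is the disjunction of the negations.
Distribute ~ across &, flipping it to |, and negate each literal.

(s | (~n)) | n


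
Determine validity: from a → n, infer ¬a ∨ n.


This matches the form of material implication: the conclusion follows in every model of the premises.

Valid.


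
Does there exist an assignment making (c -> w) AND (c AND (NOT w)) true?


Check all 4 assignments over {c, w}:
c | w | φ
---------
F | F | F
T | F | F
F | T | F
T | T | F
No assignment makes the formula true.

Unsatisfiable.


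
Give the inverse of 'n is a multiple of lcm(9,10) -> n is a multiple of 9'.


The inverse of (P → Q) is (¬P → ¬Q). It is equivalent to the converse, not to the original.
Here P = 'n is a multiple of lcm(9,10)' and Q = 'n is a multiple of 9'.

If not (n is a multiple of lcm(9,10)), then not (n is a multiple of 9).


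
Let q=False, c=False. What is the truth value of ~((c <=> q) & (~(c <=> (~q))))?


Substitute q=False, c=False:
c <=> q = False <=> False = True
~q = True
c <=> (~q) = False <=> True = False
~(c <=> (~q)) = True
(c <=> q) & (~(c <=> (~q))) = True & True = True
~((c <=> q) & (~(c <=> (~q)))) = False

False


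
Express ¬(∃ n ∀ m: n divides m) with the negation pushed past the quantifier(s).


Negation flips each quantifier (∀↔∃) and negates the inner predicate.
¬(∃ n ∀ m: φ) = ∀ n ∃ m: ¬φ.

∀ n ∃ m: ¬(n divides m)


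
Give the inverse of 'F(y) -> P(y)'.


The inverse of (P → Q) is (¬P → ¬Q). It is equivalent to the converse, not to the original.
Here P = 'F(y)' and Q = 'P(y)'.

If not (F(y)), then not (P(y)).


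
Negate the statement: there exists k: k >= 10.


¬(for all x: φ) = there exists x: ¬φ, and ¬(there exists x: φ) = for all x: ¬φ.
Apply to the existential statement.

for all k: NOT(k >= 10)


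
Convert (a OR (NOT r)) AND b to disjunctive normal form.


Step 1: Distribute ∧ over ∨: (a ∨ (¬r)) ∧ b = (a ∧ b) ∨ ((¬r) ∧ b).

(a AND b) OR ((NOT r) AND b)


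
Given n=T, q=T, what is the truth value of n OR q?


Disjunction is false only when both operands are false.
Substitute: n=T, q=T.
T OR T evaluates to T.

T


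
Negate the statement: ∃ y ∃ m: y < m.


Negation flips each quantifier (∀↔∃) and negates the inner predicate.
¬(∃ y ∃ m: φ) = ∀ y ∀ m: ¬φ.

∀ y ∀ m: ¬(y < m)


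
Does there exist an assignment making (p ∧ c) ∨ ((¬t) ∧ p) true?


Search for a satisfying assignment over {c, p, t}.
Try c=F, p=T, t=F: the formula evaluates to T.
A satisfying assignment exists.

Satisfiable.


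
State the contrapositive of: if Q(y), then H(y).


The contrapositive of (P → Q) is (¬Q → ¬P); it is logically equivalent to the original.
Here P = 'Q(y)' and Q = 'H(y)'.

If not (H(y)), then not (Q(y)).


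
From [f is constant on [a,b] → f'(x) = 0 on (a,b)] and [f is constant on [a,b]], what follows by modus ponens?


Modus ponens: from (P → Q) and P, infer Q.
P = 'f is constant on [a,b]' is asserted, and P → Q holds, so Q follows.

f'(x) = 0 on (a,b).


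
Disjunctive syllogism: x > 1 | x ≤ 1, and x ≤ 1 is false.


Disjunctive syllogism: from (P ∨ Q) and ¬P, infer Q.
One disjunct, 'x ≤ 1', is ruled out; the other must hold.

x > 1


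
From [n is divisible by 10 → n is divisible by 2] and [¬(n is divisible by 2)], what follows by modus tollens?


Modus tollens: from (P → Q) and ¬Q, infer ¬P.
Q = 'n is divisible by 2' is denied; since P → Q, P must also fail.

Not (n is divisible by 10).


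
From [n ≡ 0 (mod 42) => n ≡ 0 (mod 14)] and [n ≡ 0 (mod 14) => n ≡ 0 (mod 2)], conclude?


Hypothetical syllogism: from (P → Q) and (Q → R), infer (P → R).
Chain the two implications through the shared middle term 'n ≡ 0 (mod 14)'.

n ≡ 0 (mod 42) => n ≡ 0 (mod 2)


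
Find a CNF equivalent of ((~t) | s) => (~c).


Step 1: Rewrite as ¬((¬t) ∨ s) ∨ (¬c) = (¬(¬t) ∧ ¬s) ∨ (¬c).
Step 2: Distribute ∨ over ∧.
Step 3: Eliminate any double negations (¬¬X = X).

(t | (~c)) & ((~s) | (~c))


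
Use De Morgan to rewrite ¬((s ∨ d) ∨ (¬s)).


De Morgan: the negation of a disjunction is the conjunction of the negations.
Distribute ¬ across ∨, flipping it to ∧, and negate each literal.

((¬s) ∧ (¬d)) ∧ s


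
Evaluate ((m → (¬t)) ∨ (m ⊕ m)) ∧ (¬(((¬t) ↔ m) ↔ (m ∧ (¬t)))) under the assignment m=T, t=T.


Substitute m=T, t=T:
… (earlier sub-steps elided)
m → (¬t) = T → F = F
m ⊕ m = T ⊕ T = F
(m → (¬t)) ∨ (m ⊕ m) = F ∨ F = F
¬t = F
(¬t) ↔ m = F ↔ T = F
¬t = F
m ∧ (¬t) = T ∧ F = F
((¬t) ↔ m) ↔ (m ∧ (¬t)) = F ↔ F = T
¬(((¬t) ↔ m) ↔ (m ∧ (¬t))) = F
((m → (¬t)) ∨ (m ⊕ m)) ∧ (¬(((¬t) ↔ m) ↔ (m ∧ (¬t)))) = F ∧ F = F

F


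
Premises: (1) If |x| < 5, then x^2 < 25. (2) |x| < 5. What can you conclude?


Modus ponens: from (P → Q) and P, infer Q.
P = '|x| < 5' is asserted, and P → Q holds, so Q follows.

x^2 < 25.


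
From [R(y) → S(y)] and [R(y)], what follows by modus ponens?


Modus ponens: from (P → Q) and P, infer Q.
P = 'R(y)' is asserted, and P → Q holds, so Q follows.

S(y).


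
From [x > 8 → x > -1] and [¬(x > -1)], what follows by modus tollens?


Modus tollens: from (P → Q) and ¬Q, infer ¬P.
Q = 'x > -1' is denied; since P → Q, P must also fail.

Not (x > 8).


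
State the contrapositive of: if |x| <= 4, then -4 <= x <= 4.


The contrapositive of (P → Q) is (¬Q → ¬P); it is logically equivalent to the original.
Here P = '|x| <= 4' and Q = '-4 <= x <= 4'.

If not (-4 <= x <= 4), then not (|x| <= 4).


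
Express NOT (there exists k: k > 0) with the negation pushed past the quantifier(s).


¬(for all x: φ) = there exists x: ¬φ, and ¬(there exists x: φ) = for all x: ¬φ.
Apply to the existential statement.

for all k: NOT(k > 0)


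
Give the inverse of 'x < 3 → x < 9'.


The inverse of (P → Q) is (¬P → ¬Q). It is equivalent to the converse, not to the original.
Here P = 'x < 3' and Q = 'x < 9'.

If not (x < 3), then not (x < 9).


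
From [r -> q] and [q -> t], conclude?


Hypothetical syllogism: from (P → Q) and (Q → R), infer (P → R).
Chain the two implications through the shared middle term 'q'.

r -> t


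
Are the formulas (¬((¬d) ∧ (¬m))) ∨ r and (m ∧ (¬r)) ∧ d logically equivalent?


Compare truth tables:
d | m | r | φ | ψ
-----------------
F | F | F | F | F
T | F | F | T | F
F | T | F | T | F
T | T | F | T | T
F | F | T | T | F
T | F | T | T | F
F | T | T | T | F
T | T | T | T | F
They differ at row 2 (d=T, m=F, r=F): φ=T but ψ=F.

No, they are not logically equivalent.


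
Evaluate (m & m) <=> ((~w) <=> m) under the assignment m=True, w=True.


Substitute m=True, w=True:
m & m = True & True = True
~w = False
(~w) <=> m = False <=> True = False
(m & m) <=> ((~w) <=> m) = True <=> False = False

False


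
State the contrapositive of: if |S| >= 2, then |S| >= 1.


The contrapositive of (P → Q) is (¬Q → ¬P); it is logically equivalent to the original.
Here P = '|S| >= 2' and Q = '|S| >= 1'.

If not (|S| >= 1), then not (|S| >= 2).


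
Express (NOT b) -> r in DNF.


Step 1: Rewrite (¬b) → r as ¬(¬b) ∨ r.
Step 2: Eliminate any double negations (¬¬X = X).

b OR r


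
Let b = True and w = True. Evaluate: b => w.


Implication is false only when antecedent is true and consequent is false.
Substitute: b=True, w=True.
True => True evaluates to True.

True


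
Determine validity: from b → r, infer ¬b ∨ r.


This matches the form of material implication: the conclusion follows in every model of the premises.

Valid.


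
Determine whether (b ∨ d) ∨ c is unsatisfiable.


Truth table over {b, c, d}:
b | c | d | φ
-------------
F | F | F | F
T | F | F | T
F | T | F | T
T | T | F | T
F | F | T | T
T | F | T | T
F | T | T | T
T | T | T | T
Satisfying assignment at row 2: b=T, c=F, d=F gives T.

No, it is not a contradiction.


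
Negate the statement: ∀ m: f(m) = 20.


¬(∀ x: φ) = ∃ x: ¬φ, and ¬(∃ x: φ) = ∀ x: ¬φ.
Apply to the universal statement.

∃ m: ¬(f(m) = 20)


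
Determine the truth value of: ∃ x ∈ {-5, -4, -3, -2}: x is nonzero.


Evaluate the predicate on each element: -5:T, -4:T, -3:T, -2:T.
Witness x = -5 satisfies the predicate.

T


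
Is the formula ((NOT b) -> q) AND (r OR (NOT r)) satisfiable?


Search for a satisfying assignment over {b, q, r}.
Try b=T, q=F, r=F: the formula evaluates to T.
A satisfying assignment exists.

Satisfiable.


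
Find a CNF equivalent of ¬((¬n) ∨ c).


Step 1: Apply De Morgan: ¬((¬n) ∨ c) = ¬(¬n) ∧ ¬c.
Step 2: Eliminate any double negations (¬¬X = X).

n ∧ (¬c)


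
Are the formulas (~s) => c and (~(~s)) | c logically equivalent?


Compare truth tables:
c | s | φ | ψ
-------------
False | False | False | False
True | False | True | True
False | True | True | True
True | True | True | True
The columns φ and ψ agree on every row.

Yes, they are logically equivalent.


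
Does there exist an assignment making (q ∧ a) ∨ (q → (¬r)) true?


Search for a satisfying assignment over {a, q, r}.
Try a=F, q=F, r=F: the formula evaluates to T.
A satisfying assignment exists.

Satisfiable.


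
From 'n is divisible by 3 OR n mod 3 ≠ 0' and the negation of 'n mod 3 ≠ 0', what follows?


Disjunctive syllogism: from (P ∨ Q) and ¬P, infer Q.
One disjunct, 'n mod 3 ≠ 0', is ruled out; the other must hold.

n is divisible by 3


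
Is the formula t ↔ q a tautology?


Build the truth table over {q, t}:
q | t | φ
---------
F | F | T
T | F | F
F | T | F
T | T | T
Counterexample at row 2: with q=T, t=F, the formula is F.

No, it is not a tautology.


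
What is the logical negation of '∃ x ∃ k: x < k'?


Negation flips each quantifier (∀↔∃) and negates the inner predicate.
¬(∃ x ∃ k: φ) = ∀ x ∀ k: ¬φ.

∀ x ∀ k: ¬(x < k)


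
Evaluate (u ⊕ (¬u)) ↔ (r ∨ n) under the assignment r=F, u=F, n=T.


Substitute r=F, u=F, n=T:
¬u = T
u ⊕ (¬u) = F ⊕ T = T
r ∨ n = F ∨ T = T
(u ⊕ (¬u)) ↔ (r ∨ n) = T ↔ T = T

T


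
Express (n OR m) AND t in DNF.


Step 1: Distribute ∧ over ∨: (n ∨ m) ∧ t = (n ∧ t) ∨ (m ∧ t).

(n AND t) OR (m AND t)


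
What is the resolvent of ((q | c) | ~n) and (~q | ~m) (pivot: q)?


The clauses contain complementary literals q and ~q.
Resolution eliminates this pair and disjoins the remaining literals (merging duplicates).

((~n | c) | ~m)


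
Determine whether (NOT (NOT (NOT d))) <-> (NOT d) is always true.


Build the truth table over {d}:
d | φ
-----
F | T
T | T
Every row evaluates to true.

Yes, it is a tautology.


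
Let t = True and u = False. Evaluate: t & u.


Conjunction is true only when both operands are true.
Substitute: t=True, u=False.
True & False evaluates to False.

False


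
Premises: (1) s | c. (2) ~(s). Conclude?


Disjunctive syllogism: from (P ∨ Q) and ¬P, infer Q.
One disjunct, 's', is ruled out; the other must hold.

c


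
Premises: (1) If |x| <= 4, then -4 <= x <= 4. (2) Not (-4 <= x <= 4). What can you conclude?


Modus tollens: from (P → Q) and ¬Q, infer ¬P.
Q = '-4 <= x <= 4' is denied; since P → Q, P must also fail.

Not (|x| <= 4).


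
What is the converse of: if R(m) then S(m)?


The converse of (P → Q) is (Q → P). It is not in general equivalent to the original.
Here P = 'R(m)' and Q = 'S(m)'.

If S(m), then R(m).


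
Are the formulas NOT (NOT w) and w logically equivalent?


Compare truth tables:
w | φ | ψ
---------
F | F | F
T | T | T
The columns φ and ψ agree on every row.

Yes, they are logically equivalent.


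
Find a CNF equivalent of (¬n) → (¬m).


Step 1: Rewrite (¬n) → (¬m) as ¬(¬n) ∨ (¬m).
Step 2: Eliminate any double negations (¬¬X = X).

n ∨ (¬m)


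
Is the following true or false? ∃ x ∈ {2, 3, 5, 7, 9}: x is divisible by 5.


Evaluate the predicate on each element: 2:F, 3:F, 5:T, 7:F, 9:F.
Witness x = 5 satisfies the predicate.

T


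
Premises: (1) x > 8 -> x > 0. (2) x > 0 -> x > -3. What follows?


Hypothetical syllogism: from (P → Q) and (Q → R), infer (P → R).
Chain the two implications through the shared middle term 'x > 0'.

x > 8 -> x > -3


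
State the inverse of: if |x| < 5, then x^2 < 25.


The inverse of (P → Q) is (¬P → ¬Q). It is equivalent to the converse, not to the original.
Here P = '|x| < 5' and Q = 'x^2 < 25'.

If not (|x| < 5), then not (x^2 < 25).


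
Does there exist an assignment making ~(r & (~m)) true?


Search for a satisfying assignment over {m, r}.
Try m=False, r=False: the formula evaluates to True.
A satisfying assignment exists.

Satisfiable.


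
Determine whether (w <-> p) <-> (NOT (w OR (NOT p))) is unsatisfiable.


Truth table over {p, w}:
p | w | φ
---------
F | F | F
T | F | F
F | T | T
T | T | F
Satisfying assignment at row 3: p=F, w=T gives T.

No, it is not a contradiction.


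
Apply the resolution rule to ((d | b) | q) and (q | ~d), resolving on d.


The clauses contain complementary literals d and ~d.
Resolution eliminates this pair and disjoins the remaining literals (merging duplicates).

(q | b)


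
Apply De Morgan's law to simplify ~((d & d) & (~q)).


De Morgan: the negation of a conjunction is the disjunction of the negations.
Distribute ~ across &, flipping it to |, and negate each literal.

((~d) | (~d)) | q


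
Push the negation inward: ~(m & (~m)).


De Morgan: the negation of a conjunction is the disjunction of the negations.
Distribute ~ across &, flipping it to |, and negate each literal.

(~m) | m


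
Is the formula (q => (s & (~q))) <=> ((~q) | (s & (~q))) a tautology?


Build the truth table over {q, s}:
q | s | φ
---------
False | False | True
True | False | True
False | True | True
True | True | True
Every row evaluates to true.

Yes, it is a tautology.


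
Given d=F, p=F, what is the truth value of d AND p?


Conjunction is true only when both operands are true.
Substitute: d=F, p=F.
F AND F evaluates to F.

F


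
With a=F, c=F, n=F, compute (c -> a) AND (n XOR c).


Substitute a=F, c=F, n=F:
c -> a = F -> F = T
n XOR c = F XOR F = F
(c -> a) AND (n XOR c) = T AND F = F

F


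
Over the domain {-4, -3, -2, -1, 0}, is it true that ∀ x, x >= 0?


Evaluate the predicate on each element: -4:F, -3:F, -2:F, -1:F, 0:T.
Counterexample x = -4 fails the predicate.

F


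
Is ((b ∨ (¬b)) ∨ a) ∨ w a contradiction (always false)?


Truth table over {a, b, w}:
a | b | w | φ
-------------
F | F | F | T
T | F | F | T
F | T | F | T
T | T | F | T
F | F | T | T
T | F | T | T
F | T | T | T
T | T | T | T
Satisfying assignment at row 1: a=F, b=F, w=F gives T.

No, it is not a contradiction.


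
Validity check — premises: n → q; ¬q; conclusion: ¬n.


This matches the form of modus tollens: the conclusion follows in every model of the premises.

Valid.


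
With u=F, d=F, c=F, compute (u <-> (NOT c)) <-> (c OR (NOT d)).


Substitute u=F, d=F, c=F:
NOT c = T
u <-> (NOT c) = F <-> T = F
NOT d = T
c OR (NOT d) = F OR T = T
(u <-> (NOT c)) <-> (c OR (NOT d)) = F <-> T = F

F


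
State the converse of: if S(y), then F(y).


The converse of (P → Q) is (Q → P). It is not in general equivalent to the original.
Here P = 'S(y)' and Q = 'F(y)'.

If F(y), then S(y).


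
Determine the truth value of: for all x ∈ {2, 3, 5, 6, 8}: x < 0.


Evaluate the predicate on each element: 2:F, 3:F, 5:F, 6:F, 8:F.
Counterexample x = 2 fails the predicate.

F


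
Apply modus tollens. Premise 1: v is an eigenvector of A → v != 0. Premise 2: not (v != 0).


Modus tollens: from (P → Q) and ¬Q, infer ¬P.
Q = 'v != 0' is denied; since P → Q, P must also fail.

Not (v is an eigenvector of A).


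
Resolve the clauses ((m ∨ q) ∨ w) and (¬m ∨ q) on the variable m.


The clauses contain complementary literals m and ¬m.
Resolution eliminates this pair and disjoins the remaining literals (merging duplicates).

(w ∨ q)


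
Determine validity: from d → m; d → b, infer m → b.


This is (no valid rule). There exist truth assignments where the premises are all true but the conclusion is false.

Invalid.


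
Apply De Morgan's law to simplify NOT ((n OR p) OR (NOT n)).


De Morgan: the negation of a disjunction is the conjunction of the negations.
Distribute NOT across OR, flipping it to AND, and negate each literal.

((NOT n) AND (NOT p)) AND n


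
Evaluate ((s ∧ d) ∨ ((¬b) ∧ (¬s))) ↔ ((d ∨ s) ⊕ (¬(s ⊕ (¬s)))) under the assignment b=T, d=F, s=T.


Substitute b=T, d=F, s=T:
… (earlier sub-steps elided)
¬b = F
¬s = F
(¬b) ∧ (¬s) = F ∧ F = F
(s ∧ d) ∨ ((¬b) ∧ (¬s)) = F ∨ F = F
d ∨ s = F ∨ T = T
¬s = F
s ⊕ (¬s) = T ⊕ F = T
¬(s ⊕ (¬s)) = F
(d ∨ s) ⊕ (¬(s ⊕ (¬s))) = T ⊕ F = T
((s ∧ d) ∨ ((¬b) ∧ (¬s))) ↔ ((d ∨ s) ⊕ (¬(s ⊕ (¬s)))) = F ↔ T = F

F


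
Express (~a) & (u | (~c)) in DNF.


Step 1: Distribute ∧ over ∨: (¬a) ∧ (u ∨ (¬c)) = ((¬a) ∧ u) ∨ ((¬a) ∧ (¬c)).

((~a) & u) | ((~a) & (~c))


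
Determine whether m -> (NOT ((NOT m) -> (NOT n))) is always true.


Build the truth table over {m, n}:
m | n | φ
---------
F | F | T
T | F | F
F | T | T
T | T | F
Counterexample at row 2: with m=T, n=F, the formula is F.

No, it is not a tautology.


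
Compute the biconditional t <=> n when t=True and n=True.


Biconditional is true when both operands have the same truth value.
Substitute: t=True, n=True.
True <=> True evaluates to True.

True


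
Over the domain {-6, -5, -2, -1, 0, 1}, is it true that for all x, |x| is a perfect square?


Evaluate the predicate on each element: -6:F, -5:F, -2:F, -1:T, 0:T, 1:T.
Counterexample x = -6 fails the predicate.

F


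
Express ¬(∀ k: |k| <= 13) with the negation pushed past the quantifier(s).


¬(∀ x: φ) = ∃ x: ¬φ, and ¬(∃ x: φ) = ∀ x: ¬φ.
Apply to the universal statement.

∃ k: ¬(|k| <= 13)


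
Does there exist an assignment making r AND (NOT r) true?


Check all 2 assignments over {r}:
r | φ
-----
F | F
T | F
No assignment makes the formula true.

Unsatisfiable.


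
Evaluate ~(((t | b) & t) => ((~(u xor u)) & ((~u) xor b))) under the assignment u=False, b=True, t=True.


Substitute u=False, b=True, t=True:
t | b = True | True = True
(t | b) & t = True & True = True
u xor u = False xor False = False
~(u xor u) = True
~u = True
(~u) xor b = True xor True = False
(~(u xor u)) & ((~u) xor b) = True & False = False
((t | b) & t) => ((~(u xor u)) & ((~u) xor b)) = True => False = False
~(((t | b) & t) => ((~(u xor u)) & ((~u) xor b))) = True

True


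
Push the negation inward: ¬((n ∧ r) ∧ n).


De Morgan: the negation of a conjunction is the disjunction of the negations.
Distribute ¬ across ∧, flipping it to ∨, and negate each literal.

((¬n) ∨ (¬r)) ∨ (¬n)


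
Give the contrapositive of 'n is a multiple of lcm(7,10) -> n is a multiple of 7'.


The contrapositive of (P → Q) is (¬Q → ¬P); it is logically equivalent to the original.
Here P = 'n is a multiple of lcm(7,10)' and Q = 'n is a multiple of 7'.

If not (n is a multiple of 7), then not (n is a multiple of lcm(7,10)).


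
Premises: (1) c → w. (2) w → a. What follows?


Hypothetical syllogism: from (P → Q) and (Q → R), infer (P → R).
Chain the two implications through the shared middle term 'w'.

c → a


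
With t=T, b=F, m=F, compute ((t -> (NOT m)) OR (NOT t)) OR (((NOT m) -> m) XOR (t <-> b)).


Substitute t=T, b=F, m=F:
NOT m = T
t -> (NOT m) = T -> T = T
NOT t = F
(t -> (NOT m)) OR (NOT t) = T OR F = T
NOT m = T
(NOT m) -> m = T -> F = F
t <-> b = T <-> F = F
((NOT m) -> m) XOR (t <-> b) = F XOR F = F
((t -> (NOT m)) OR (NOT t)) OR (((NOT m) -> m) XOR (t <-> b)) = T OR F = T

T
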